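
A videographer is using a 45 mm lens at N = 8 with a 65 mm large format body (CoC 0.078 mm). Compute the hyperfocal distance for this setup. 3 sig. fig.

Hyperfocal distance H = f²/(N·c) + f = 45²/(8 × 0.078) + 45 = 2025/0.624 + 45 ≈ 3290.2 mm ≈ 3.29 m.

3.29 m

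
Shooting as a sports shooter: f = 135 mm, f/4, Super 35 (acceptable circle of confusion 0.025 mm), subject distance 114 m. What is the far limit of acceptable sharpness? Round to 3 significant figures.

304 m

Hyperfocal distance H = f²/(N·c) + f = 135²/(4 × 0.025) + 135 = 18225/0.1 + 135 ≈ 182385.0 mm ≈ 182.4 m.
Far limit Df = s·(H − f)/(H − s) = 114000 × (182385.0 − 135) / (182385.0 − 114000) = 114000 × 182250.0 / 68385.0 ≈ 303817 mm ≈ 304 m.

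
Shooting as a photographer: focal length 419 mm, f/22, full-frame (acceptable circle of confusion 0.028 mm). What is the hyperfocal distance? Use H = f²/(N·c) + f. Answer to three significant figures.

Hyperfocal distance H = f²/(N·c) + f = 419²/(22 × 0.028) + 419 = 175561/0.616 + 419 ≈ 285420.6 mm ≈ 285 m.

285 m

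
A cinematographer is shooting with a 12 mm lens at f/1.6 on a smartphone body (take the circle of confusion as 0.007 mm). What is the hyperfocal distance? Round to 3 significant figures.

Hyperfocal distance H = f²/(N·c) + f = 12²/(1.6 × 0.007) + 12 = 144/0.0112 + 12 ≈ 12869.1 mm ≈ 12.9 m.

12.9 m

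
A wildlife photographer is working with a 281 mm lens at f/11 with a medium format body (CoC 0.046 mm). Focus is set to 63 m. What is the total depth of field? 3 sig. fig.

Hyperfocal distance H = f²/(N·c) + f = 281²/(11 × 0.046) + 281 = 78961/0.506 + 281 ≈ 156330.4 mm ≈ 156.3 m.
Near limit Dn = s·(H − f)/(H + s − 2f) = 63000 × (156330.4 − 281) / (156330.4 + 63000 − 2 × 281) = 63000 × 156049.4 / 218768.4 ≈ 44938 mm.
Far limit Df = s·(H − f)/(H − s) = 63000 × (156330.4 − 281) / (156330.4 − 63000) = 63000 × 156049.4 / 93330.4 ≈ 105337 mm.
Depth of field = Df − Dn = 105337 − 44938 ≈ 60399 mm ≈ 60.4 m.

60.4 m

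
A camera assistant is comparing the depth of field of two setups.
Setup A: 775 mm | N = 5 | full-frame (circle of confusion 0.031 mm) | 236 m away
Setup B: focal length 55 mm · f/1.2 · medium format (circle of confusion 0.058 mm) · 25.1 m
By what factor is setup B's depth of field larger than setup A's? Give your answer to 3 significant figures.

Setup A: H = 775²/(5×0.031) + 775 ≈ 3875775.0 mm; DoF = Df − Dn = 251252 − 222494 ≈ 28758 mm.
Setup B: H = 55²/(1.2×0.058) + 55 ≈ 43517.6 mm; DoF = Df − Dn = 59232 − 15924 ≈ 43308 mm.
Ratio = 43308 / 28758 ≈ 1.51.

1.51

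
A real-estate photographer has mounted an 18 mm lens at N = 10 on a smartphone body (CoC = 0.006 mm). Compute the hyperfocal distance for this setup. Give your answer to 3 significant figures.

5.42 m

Hyperfocal distance H = f²/(N·c) + f = 18²/(10 × 0.006) + 18 = 324/0.06 + 18 ≈ 5418.0 mm ≈ 5.42 m.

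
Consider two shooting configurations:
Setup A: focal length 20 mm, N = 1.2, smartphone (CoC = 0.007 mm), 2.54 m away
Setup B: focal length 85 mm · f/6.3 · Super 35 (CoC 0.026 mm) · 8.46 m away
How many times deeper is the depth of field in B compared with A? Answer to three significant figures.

Setup A: H = 20²/(1.2×0.007) + 20 ≈ 47639.0 mm; DoF = Df − Dn = 2681.93 − 2412.34 ≈ 269.59 mm.
Setup B: H = 85²/(6.3×0.026) + 85 ≈ 44193.7 mm; DoF = Df − Dn = 10442.8 − 7110.0 ≈ 3332.8 mm.
Ratio = 3332.8 / 269.59 ≈ 12.4.

12.4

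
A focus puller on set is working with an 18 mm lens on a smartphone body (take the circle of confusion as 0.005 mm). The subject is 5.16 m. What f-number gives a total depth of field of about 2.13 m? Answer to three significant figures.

f/2.50

Write h = H − f = f²/(N·c). The thin-lens limits are Dn = s·h/(h + (s−f)) and Df = s·h/(h − (s−f)), so DoF = Df − Dn = 2·s·(s−f)·h / (h² − (s−f)²).
That is a quadratic in h: DoF·h² − 2·s·(s−f)·h − DoF·(s−f)² = 0 ⇒ h = (s−f)·(s + √(s² + DoF²)) / DoF = 5142 × (5160 + √(5160² + 2130²)) / 2130 = 5142 × (5160 + 5582.34) / 2130 ≈ 25933 mm.
Then N = f²/(c·h) = 18² / (0.005 × 25933) = 324 / 129.66 ≈ 2.50.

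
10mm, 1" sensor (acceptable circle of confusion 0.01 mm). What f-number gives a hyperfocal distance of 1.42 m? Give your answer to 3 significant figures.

Rearrange H = f²/(N·c) + f for N: N = f² / ((H − f)·c).
N = 10² / ((1420 − 10) × 0.01) = 100 / 14.10 ≈ 7.09.

f/7.09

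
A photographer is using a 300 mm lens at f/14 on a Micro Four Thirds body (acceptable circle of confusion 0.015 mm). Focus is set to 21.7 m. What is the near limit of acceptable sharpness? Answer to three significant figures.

20.7 m

Hyperfocal distance H = f²/(N·c) + f = 300²/(14 × 0.015) + 300 = 90000/0.21 + 300 ≈ 428871.4 mm ≈ 428.9 m.
Near limit Dn = s·(H − f)/(H + s − 2f) = 21700 × (428871.4 − 300) / (428871.4 + 21700 − 2 × 300) = 21700 × 428571.4 / 449971.4 ≈ 20668 mm ≈ 20.7 m.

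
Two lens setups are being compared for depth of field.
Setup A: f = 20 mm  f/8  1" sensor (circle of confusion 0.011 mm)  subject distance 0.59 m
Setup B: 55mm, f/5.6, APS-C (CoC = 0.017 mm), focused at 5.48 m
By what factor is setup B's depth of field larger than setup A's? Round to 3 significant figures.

Setup A: H = 20²/(8×0.011) + 20 ≈ 4565.5 mm; DoF = Df − Dn = 674.59 − 524.26 ≈ 150.33 mm.
Setup B: H = 55²/(5.6×0.017) + 55 ≈ 31830.2 mm; DoF = Df − Dn = 6608.2 − 4680.8 ≈ 1927.4 mm.
Ratio = 1927.4 / 150.33 ≈ 12.8.

12.8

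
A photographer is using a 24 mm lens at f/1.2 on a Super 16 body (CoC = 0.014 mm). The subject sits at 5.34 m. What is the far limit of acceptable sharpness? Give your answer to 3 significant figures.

Hyperfocal distance H = f²/(N·c) + f = 24²/(1.2 × 0.014) + 24 = 576/0.0168 + 24 ≈ 34309.7 mm ≈ 34.31 m.
Far limit Df = s·(H − f)/(H − s) = 5340 × (34309.7 − 24) / (34309.7 − 5340) = 5340 × 34285.7 / 28969.7 ≈ 6319.9 mm ≈ 6.32 m.

6.32 m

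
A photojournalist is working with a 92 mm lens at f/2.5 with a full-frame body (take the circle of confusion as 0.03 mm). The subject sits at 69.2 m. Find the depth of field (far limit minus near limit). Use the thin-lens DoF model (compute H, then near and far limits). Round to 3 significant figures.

136 m

Hyperfocal distance H = f²/(N·c) + f = 92²/(2.5 × 0.03) + 92 = 8464/0.075 + 92 ≈ 112945.3 mm ≈ 112.9 m.
Near limit Dn = s·(H − f)/(H + s − 2f) = 69200 × (112945.3 − 92) / (112945.3 + 69200 − 2 × 92) = 69200 × 112853.3 / 181961.3 ≈ 42918 mm.
Far limit Df = s·(H − f)/(H − s) = 69200 × (112945.3 − 92) / (112945.3 − 69200) = 69200 × 112853.3 / 43745.3 ≈ 178521 mm.
Depth of field = Df − Dn = 178521 − 42918 ≈ 135603 mm ≈ 136 m.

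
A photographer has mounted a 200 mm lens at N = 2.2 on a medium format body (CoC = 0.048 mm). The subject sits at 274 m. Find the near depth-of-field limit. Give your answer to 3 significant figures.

159 m

Hyperfocal distance H = f²/(N·c) + f = 200²/(2.2 × 0.048) + 200 = 40000/0.1056 + 200 ≈ 378987.9 mm ≈ 379.0 m.
Near limit Dn = s·(H − f)/(H + s − 2f) = 274000 × (378987.9 − 200) / (378987.9 + 274000 − 2 × 200) = 274000 × 378787.9 / 652587.9 ≈ 159040 mm ≈ 159 m.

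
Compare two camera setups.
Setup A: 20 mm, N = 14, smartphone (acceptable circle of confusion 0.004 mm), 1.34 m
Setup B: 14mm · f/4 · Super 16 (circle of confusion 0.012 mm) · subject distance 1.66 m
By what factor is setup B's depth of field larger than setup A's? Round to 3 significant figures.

3.12

Setup A: H = 20²/(14×0.004) + 20 ≈ 7162.9 mm; DoF = Df − Dn = 1643.77 − 1130.99 ≈ 512.78 mm.
Setup B: H = 14²/(4×0.012) + 14 ≈ 4097.3 mm; DoF = Df − Dn = 2781.0 − 1183.1 ≈ 1597.9 mm.
Ratio = 1597.9 / 512.78 ≈ 3.12.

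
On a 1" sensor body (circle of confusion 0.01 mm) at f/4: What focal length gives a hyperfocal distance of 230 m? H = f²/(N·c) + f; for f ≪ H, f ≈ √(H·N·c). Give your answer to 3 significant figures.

From H = f²/(N·c) + f, with f ≪ H: f ≈ √(H·N·c) = √(230000 × 4 × 0.01) = √9200.0 ≈ 95.92 mm.
The +f correction barely moves this — solving exactly, f² + N·c·f − N·c·H = 0 ⇒ f = (−N·c + √((N·c)² + 4·N·c·H))/2 = (−0.04 + √36800)/2 ≈ 95.897 mm, so f ≈ 95.9 mm.

95.9 mm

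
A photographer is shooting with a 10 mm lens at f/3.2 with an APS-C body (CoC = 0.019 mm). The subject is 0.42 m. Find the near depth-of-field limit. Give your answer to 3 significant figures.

336 mm

Hyperfocal distance H = f²/(N·c) + f = 10²/(3.2 × 0.019) + 10 = 100/0.0608 + 10 ≈ 1654.7 mm ≈ 1.655 m.
Near limit Dn = s·(H − f)/(H + s − 2f) = 420 × (1654.7 − 10) / (1654.7 + 420 − 2 × 10) = 420 × 1644.7 / 2054.7 ≈ 336.19 mm.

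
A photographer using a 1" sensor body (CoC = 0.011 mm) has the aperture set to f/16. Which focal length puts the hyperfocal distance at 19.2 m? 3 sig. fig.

58.0 mm

From H = f²/(N·c) + f, with f ≪ H: f ≈ √(H·N·c) = √(19200 × 16 × 0.011) = √3379.2 ≈ 58.13 mm.
Exact: f² + N·c·f − N·c·H = 0 ⇒ f = (−N·c + √((N·c)² + 4·N·c·H))/2 = (−0.176 + √13517)/2 ≈ 58.043 mm ≈ 58.0 mm.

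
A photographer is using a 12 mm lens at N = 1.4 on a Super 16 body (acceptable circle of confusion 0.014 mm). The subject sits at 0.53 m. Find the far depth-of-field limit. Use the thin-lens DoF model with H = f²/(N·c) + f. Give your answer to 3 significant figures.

Hyperfocal distance H = f²/(N·c) + f = 12²/(1.4 × 0.014) + 12 = 144/0.0196 + 12 ≈ 7358.9 mm ≈ 7.359 m.
Far limit Df = s·(H − f)/(H − s) = 530 × (7358.9 − 12) / (7358.9 − 530) = 530 × 7346.9 / 6828.9 ≈ 570.20 mm ≈ 0.570 m.

0.570 m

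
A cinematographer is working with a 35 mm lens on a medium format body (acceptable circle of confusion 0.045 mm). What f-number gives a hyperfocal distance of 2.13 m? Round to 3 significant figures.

Rearrange H = f²/(N·c) + f for N: N = f² / ((H − f)·c).
N = 35² / ((2130 − 35) × 0.045) = 1225 / 94.27 ≈ 13.

f/13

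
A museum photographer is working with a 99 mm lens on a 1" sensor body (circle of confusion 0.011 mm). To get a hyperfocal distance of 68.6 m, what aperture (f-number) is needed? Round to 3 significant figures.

Rearrange H = f²/(N·c) + f for N: N = f² / ((H − f)·c).
N = 99² / ((68600 − 99) × 0.011) = 9801 / 753.5 ≈ 13.

f/13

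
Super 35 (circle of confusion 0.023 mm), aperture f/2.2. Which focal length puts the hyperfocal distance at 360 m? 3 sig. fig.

From H = f²/(N·c) + f, with f ≪ H: f ≈ √(H·N·c) = √(360000 × 2.2 × 0.023) = √18216 ≈ 135.0 mm.
The +f correction barely moves this — solving exactly, f² + N·c·f − N·c·H = 0 ⇒ f = (−N·c + √((N·c)² + 4·N·c·H))/2 = (−0.0506 + √72864)/2 ≈ 134.94 mm, so f ≈ 135 mm.

135 mm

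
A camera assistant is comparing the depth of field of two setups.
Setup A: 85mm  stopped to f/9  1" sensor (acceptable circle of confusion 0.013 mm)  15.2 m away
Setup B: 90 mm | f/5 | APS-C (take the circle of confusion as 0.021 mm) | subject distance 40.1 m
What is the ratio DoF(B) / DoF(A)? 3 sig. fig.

7.19

Setup A: H = 85²/(9×0.013) + 85 ≈ 61837.1 mm; DoF = Df − Dn = 20126.3 − 12211.1 ≈ 7915.2 mm.
Setup B: H = 90²/(5×0.021) + 90 ≈ 77232.9 mm; DoF = Df − Dn = 83307 − 26405 ≈ 56902 mm.
Ratio = 56902 / 7915.2 ≈ 7.19.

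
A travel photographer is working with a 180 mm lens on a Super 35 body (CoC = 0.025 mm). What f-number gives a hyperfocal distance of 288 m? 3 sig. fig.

Rearrange H = f²/(N·c) + f for N: N = f² / ((H − f)·c).
N = 180² / ((288000 − 180) × 0.025) = 32400 / 7196 ≈ 4.50.

f/4.50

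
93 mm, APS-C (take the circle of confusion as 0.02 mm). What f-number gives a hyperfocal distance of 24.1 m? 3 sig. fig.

f/18

Rearrange H = f²/(N·c) + f for N: N = f² / ((H − f)·c).
N = 93² / ((24100 − 93) × 0.02) = 8649 / 480.1 ≈ 18.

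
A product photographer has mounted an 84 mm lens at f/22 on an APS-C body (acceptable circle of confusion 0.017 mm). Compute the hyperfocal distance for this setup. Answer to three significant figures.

Hyperfocal distance H = f²/(N·c) + f = 84²/(22 × 0.017) + 84 = 7056/0.374 + 84 ≈ 18950.3 mm ≈ 19.0 m.

19.0 m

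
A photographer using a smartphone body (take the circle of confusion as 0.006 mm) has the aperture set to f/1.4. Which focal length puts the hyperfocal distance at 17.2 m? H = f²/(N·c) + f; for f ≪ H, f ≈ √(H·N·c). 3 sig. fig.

12.0 mm

From H = f²/(N·c) + f, with f ≪ H: f ≈ √(H·N·c) = √(17200 × 1.4 × 0.006) = √144.48 ≈ 12.02 mm.
The +f correction barely moves this — solving exactly, f² + N·c·f − N·c·H = 0 ⇒ f = (−N·c + √((N·c)² + 4·N·c·H))/2 = (−0.0084 + √577.92)/2 ≈ 12.016 mm, so f ≈ 12.0 mm.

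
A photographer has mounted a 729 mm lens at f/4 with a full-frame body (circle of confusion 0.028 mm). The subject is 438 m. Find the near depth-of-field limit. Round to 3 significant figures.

Hyperfocal distance H = f²/(N·c) + f = 729²/(4 × 0.028) + 729 = 531441/0.112 + 729 ≈ 4745737.9 mm ≈ 4746 m.
Near limit Dn = s·(H − f)/(H + s − 2f) = 438000 × (4745737.9 − 729) / (4745737.9 + 438000 − 2 × 729) = 438000 × 4745008.9 / 5182279.9 ≈ 401042 mm ≈ 401 m.

401 m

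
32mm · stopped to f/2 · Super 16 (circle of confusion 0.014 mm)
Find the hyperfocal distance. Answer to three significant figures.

Hyperfocal distance H = f²/(N·c) + f = 32²/(2 × 0.014) + 32 = 1024/0.028 + 32 ≈ 36603.4 mm ≈ 36.6 m.

36.6 m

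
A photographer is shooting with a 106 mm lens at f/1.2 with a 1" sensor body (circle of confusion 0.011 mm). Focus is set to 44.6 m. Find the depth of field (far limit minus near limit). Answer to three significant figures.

Hyperfocal distance H = f²/(N·c) + f = 106²/(1.2 × 0.011) + 106 = 11236/0.0132 + 106 ≈ 851318.1 mm ≈ 851.3 m.
Near limit Dn = s·(H − f)/(H + s − 2f) = 44600 × (851318.1 − 106) / (851318.1 + 44600 − 2 × 106) = 44600 × 851212.1 / 895706.1 ≈ 42384.5 mm.
Far limit Df = s·(H − f)/(H − s) = 44600 × (851318.1 − 106) / (851318.1 − 44600) = 44600 × 851212.1 / 806718.1 ≈ 47059.9 mm.
Depth of field = Df − Dn = 47059.9 − 42384.5 ≈ 4675.4 mm ≈ 4.68 m.

4.68 m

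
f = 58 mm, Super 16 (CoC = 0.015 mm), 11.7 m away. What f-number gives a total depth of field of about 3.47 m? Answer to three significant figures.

Write h = H − f = f²/(N·c). The thin-lens limits are Dn = s·h/(h + (s−f)) and Df = s·h/(h − (s−f)), so DoF = Df − Dn = 2·s·(s−f)·h / (h² − (s−f)²).
That is a quadratic in h: DoF·h² − 2·s·(s−f)·h − DoF·(s−f)² = 0 ⇒ h = (s−f)·(s + √(s² + DoF²)) / DoF = 11642 × (11700 + √(11700² + 3470²)) / 3470 = 11642 × (11700 + 12203.7) / 3470 ≈ 80198 mm.
Then N = f²/(c·h) = 58² / (0.015 × 80198) = 3364 / 1203.0 ≈ 2.80.

f/2.80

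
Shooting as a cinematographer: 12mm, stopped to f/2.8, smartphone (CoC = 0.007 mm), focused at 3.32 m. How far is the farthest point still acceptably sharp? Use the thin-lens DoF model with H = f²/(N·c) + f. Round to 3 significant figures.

Hyperfocal distance H = f²/(N·c) + f = 12²/(2.8 × 0.007) + 12 = 144/0.0196 + 12 ≈ 7358.9 mm ≈ 7.359 m.
Far limit Df = s·(H − f)/(H − s) = 3320 × (7358.9 − 12) / (7358.9 − 3320) = 3320 × 7346.9 / 4038.9 ≈ 6039.2 mm ≈ 6.04 m.

6.04 m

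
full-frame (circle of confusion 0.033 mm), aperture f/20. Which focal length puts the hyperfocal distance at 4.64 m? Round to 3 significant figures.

From H = f²/(N·c) + f, with f ≪ H: f ≈ √(H·N·c) = √(4640 × 20 × 0.033) = √3062.4 ≈ 55.34 mm.
Exact: f² + N·c·f − N·c·H = 0 ⇒ f = (−N·c + √((N·c)² + 4·N·c·H))/2 = (−0.66 + √12250)/2 ≈ 55.010 mm ≈ 55.0 mm.

55.0 mm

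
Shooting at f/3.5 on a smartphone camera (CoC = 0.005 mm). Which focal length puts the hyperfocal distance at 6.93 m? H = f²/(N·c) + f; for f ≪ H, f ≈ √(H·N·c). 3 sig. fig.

From H = f²/(N·c) + f, with f ≪ H: f ≈ √(H·N·c) = √(6930 × 3.5 × 0.005) = √121.28 ≈ 11.01 mm.
The +f correction barely moves this — solving exactly, f² + N·c·f − N·c·H = 0 ⇒ f = (−N·c + √((N·c)² + 4·N·c·H))/2 = (−0.0175 + √485.10)/2 ≈ 11.004 mm, so f ≈ 11.0 mm.

11.0 mm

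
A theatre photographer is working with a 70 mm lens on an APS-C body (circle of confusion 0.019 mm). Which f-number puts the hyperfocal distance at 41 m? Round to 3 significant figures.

Rearrange H = f²/(N·c) + f for N: N = f² / ((H − f)·c).
N = 70² / ((41000 − 70) × 0.019) = 4900 / 777.7 ≈ 6.30.

f/6.30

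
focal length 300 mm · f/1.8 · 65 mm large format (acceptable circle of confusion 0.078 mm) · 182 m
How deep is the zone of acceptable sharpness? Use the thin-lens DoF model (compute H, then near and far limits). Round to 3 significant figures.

112 m

Hyperfocal distance H = f²/(N·c) + f = 300²/(1.8 × 0.078) + 300 = 90000/0.1404 + 300 ≈ 641325.6 mm ≈ 641.3 m.
Near limit Dn = s·(H − f)/(H + s − 2f) = 182000 × (641325.6 − 300) / (641325.6 + 182000 − 2 × 300) = 182000 × 641025.6 / 822725.6 ≈ 141805 mm.
Far limit Df = s·(H − f)/(H − s) = 182000 × (641325.6 − 300) / (641325.6 − 182000) = 182000 × 641025.6 / 459325.6 ≈ 253996 mm.
Depth of field = Df − Dn = 253996 − 141805 ≈ 112191 mm ≈ 112 m.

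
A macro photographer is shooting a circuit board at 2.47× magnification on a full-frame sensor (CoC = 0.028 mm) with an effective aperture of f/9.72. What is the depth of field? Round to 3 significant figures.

At magnification m, DoF ≈ 2·N_eff·c/m² = 2 × 9.72 × 0.028 / 2.47² = 0.5443 / 6.101 ≈ 0.0892 mm.

0.0892 mm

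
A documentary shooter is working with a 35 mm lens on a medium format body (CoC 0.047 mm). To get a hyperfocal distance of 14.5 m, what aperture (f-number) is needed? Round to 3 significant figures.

f/1.80

Rearrange H = f²/(N·c) + f for N: N = f² / ((H − f)·c).
N = 35² / ((14500 − 35) × 0.047) = 1225 / 679.9 ≈ 1.80.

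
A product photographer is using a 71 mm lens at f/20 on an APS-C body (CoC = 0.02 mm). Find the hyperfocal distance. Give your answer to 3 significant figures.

Hyperfocal distance H = f²/(N·c) + f = 71²/(20 × 0.02) + 71 = 5041/0.4 + 71 ≈ 12673.5 mm ≈ 12.7 m.

12.7 m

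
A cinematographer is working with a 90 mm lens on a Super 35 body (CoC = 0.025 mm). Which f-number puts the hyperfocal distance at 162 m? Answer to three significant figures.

f/2.00

Rearrange H = f²/(N·c) + f for N: N = f² / ((H − f)·c).
N = 90² / ((162000 − 90) × 0.025) = 8100 / 4048 ≈ 2.00.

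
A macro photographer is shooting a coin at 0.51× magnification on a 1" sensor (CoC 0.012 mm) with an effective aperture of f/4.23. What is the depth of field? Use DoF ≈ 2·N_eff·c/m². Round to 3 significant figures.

At magnification m, DoF ≈ 2·N_eff·c/m² = 2 × 4.23 × 0.012 / 0.51² = 0.1015 / 0.2601 ≈ 0.39 mm.

0.390 mm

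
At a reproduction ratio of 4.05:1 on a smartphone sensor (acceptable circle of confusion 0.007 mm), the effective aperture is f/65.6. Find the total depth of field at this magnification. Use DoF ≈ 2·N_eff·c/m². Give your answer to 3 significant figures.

0.0560 mm

At magnification m, DoF ≈ 2·N_eff·c/m² = 2 × 65.6 × 0.007 / 4.05² = 0.9184 / 16.4 ≈ 0.056 mm.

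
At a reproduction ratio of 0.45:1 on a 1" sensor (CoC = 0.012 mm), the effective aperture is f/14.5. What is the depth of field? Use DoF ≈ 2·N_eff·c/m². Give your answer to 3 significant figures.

At magnification m, DoF ≈ 2·N_eff·c/m² = 2 × 14.5 × 0.012 / 0.45² = 0.348 / 0.2025 ≈ 1.72 mm.

1.72 mm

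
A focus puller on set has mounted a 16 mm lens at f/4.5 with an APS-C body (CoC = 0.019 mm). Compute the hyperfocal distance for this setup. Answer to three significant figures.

Hyperfocal distance H = f²/(N·c) + f = 16²/(4.5 × 0.019) + 16 = 256/0.0855 + 16 ≈ 3010.2 mm ≈ 3.01 m.

3.01 m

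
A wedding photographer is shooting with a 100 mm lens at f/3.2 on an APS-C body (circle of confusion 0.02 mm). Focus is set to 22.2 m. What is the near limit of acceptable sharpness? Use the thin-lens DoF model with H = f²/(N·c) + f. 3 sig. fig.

19.4 m

Hyperfocal distance H = f²/(N·c) + f = 100²/(3.2 × 0.02) + 100 = 10000/0.064 + 100 ≈ 156350.0 mm ≈ 156.3 m.
Near limit Dn = s·(H − f)/(H + s − 2f) = 22200 × (156350.0 − 100) / (156350.0 + 22200 − 2 × 100) = 22200 × 156250.0 / 178350.0 ≈ 19449 mm ≈ 19.4 m.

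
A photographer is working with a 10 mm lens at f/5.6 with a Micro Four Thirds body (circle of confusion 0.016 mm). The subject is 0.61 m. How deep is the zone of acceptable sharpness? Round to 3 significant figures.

Hyperfocal distance H = f²/(N·c) + f = 10²/(5.6 × 0.016) + 10 = 100/0.0896 + 10 ≈ 1126.1 mm ≈ 1.126 m.
Near limit Dn = s·(H − f)/(H + s − 2f) = 610 × (1126.1 − 10) / (1126.1 + 610 − 2 × 10) = 610 × 1116.1 / 1716.1 ≈ 396.72 mm.
Far limit Df = s·(H − f)/(H − s) = 610 × (1126.1 − 10) / (1126.1 − 610) = 610 × 1116.1 / 516.1 ≈ 1319.20 mm.
Depth of field = Df − Dn = 1319.20 − 396.72 ≈ 922.48 mm ≈ 0.922 m.

0.922 m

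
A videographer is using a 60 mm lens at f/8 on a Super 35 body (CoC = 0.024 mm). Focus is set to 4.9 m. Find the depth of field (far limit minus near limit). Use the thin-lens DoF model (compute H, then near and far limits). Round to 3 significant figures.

Hyperfocal distance H = f²/(N·c) + f = 60²/(8 × 0.024) + 60 = 3600/0.192 + 60 ≈ 18810.0 mm ≈ 18.81 m.
Near limit Dn = s·(H − f)/(H + s − 2f) = 4900 × (18810.0 − 60) / (18810.0 + 4900 − 2 × 60) = 4900 × 18750.0 / 23590.0 ≈ 3894.7 mm.
Far limit Df = s·(H − f)/(H − s) = 4900 × (18810.0 − 60) / (18810.0 − 4900) = 4900 × 18750.0 / 13910.0 ≈ 6605.0 mm.
Depth of field = Df − Dn = 6605.0 − 3894.7 ≈ 2710.3 mm ≈ 2.71 m.

2.71 m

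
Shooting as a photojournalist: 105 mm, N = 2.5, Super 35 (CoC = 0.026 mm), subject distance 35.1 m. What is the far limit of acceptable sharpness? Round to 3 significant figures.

44.2 m

Hyperfocal distance H = f²/(N·c) + f = 105²/(2.5 × 0.026) + 105 = 11025/0.065 + 105 ≈ 169720.4 mm ≈ 169.7 m.
Far limit Df = s·(H − f)/(H − s) = 35100 × (169720.4 − 105) / (169720.4 − 35100) = 35100 × 169615.4 / 134620.4 ≈ 44224 mm ≈ 44.2 m.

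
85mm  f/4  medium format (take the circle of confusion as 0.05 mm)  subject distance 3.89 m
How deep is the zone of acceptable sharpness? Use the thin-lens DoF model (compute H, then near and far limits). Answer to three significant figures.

0.829 m

Hyperfocal distance H = f²/(N·c) + f = 85²/(4 × 0.05) + 85 = 7225/0.2 + 85 ≈ 36210.0 mm ≈ 36.21 m.
Near limit Dn = s·(H − f)/(H + s − 2f) = 3890 × (36210.0 − 85) / (36210.0 + 3890 − 2 × 85) = 3890 × 36125.0 / 39930.0 ≈ 3519.32 mm.
Far limit Df = s·(H − f)/(H − s) = 3890 × (36210.0 − 85) / (36210.0 − 3890) = 3890 × 36125.0 / 32320.0 ≈ 4347.97 mm.
Depth of field = Df − Dn = 4347.97 − 3519.32 ≈ 828.65 mm ≈ 0.829 m.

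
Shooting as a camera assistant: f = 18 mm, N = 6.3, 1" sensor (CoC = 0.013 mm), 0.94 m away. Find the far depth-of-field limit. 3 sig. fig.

1.23 m

Hyperfocal distance H = f²/(N·c) + f = 18²/(6.3 × 0.013) + 18 = 324/0.0819 + 18 ≈ 3974.0 mm ≈ 3.974 m.
Far limit Df = s·(H − f)/(H − s) = 940 × (3974.0 − 18) / (3974.0 − 940) = 940 × 3956.0 / 3034.0 ≈ 1225.7 mm ≈ 1.23 m.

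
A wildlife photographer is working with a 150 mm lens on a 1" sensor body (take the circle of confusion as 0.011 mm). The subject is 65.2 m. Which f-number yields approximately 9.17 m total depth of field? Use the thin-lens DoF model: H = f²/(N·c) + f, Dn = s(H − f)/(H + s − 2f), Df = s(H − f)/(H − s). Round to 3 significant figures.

f/2.20

Write h = H − f = f²/(N·c). The thin-lens limits are Dn = s·h/(h + (s−f)) and Df = s·h/(h − (s−f)), so DoF = Df − Dn = 2·s·(s−f)·h / (h² − (s−f)²).
That is a quadratic in h: DoF·h² − 2·s·(s−f)·h − DoF·(s−f)² = 0 ⇒ h = (s−f)·(s + √(s² + DoF²)) / DoF = 65050 × (65200 + √(65200² + 9170²)) / 9170 = 65050 × (65200 + 65841.7) / 9170 ≈ 929581 mm.
Then N = f²/(c·h) = 150² / (0.011 × 929581) = 22500 / 10225 ≈ 2.20.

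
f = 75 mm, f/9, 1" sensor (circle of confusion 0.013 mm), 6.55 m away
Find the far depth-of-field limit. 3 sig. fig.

Hyperfocal distance H = f²/(N·c) + f = 75²/(9 × 0.013) + 75 = 5625/0.117 + 75 ≈ 48151.9 mm ≈ 48.15 m.
Far limit Df = s·(H − f)/(H − s) = 6550 × (48151.9 − 75) / (48151.9 − 6550) = 6550 × 48076.9 / 41601.9 ≈ 7569.5 mm ≈ 7.57 m.

7.57 m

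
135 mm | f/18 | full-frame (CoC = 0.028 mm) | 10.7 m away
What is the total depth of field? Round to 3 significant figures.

Hyperfocal distance H = f²/(N·c) + f = 135²/(18 × 0.028) + 135 = 18225/0.504 + 135 ≈ 36295.7 mm ≈ 36.30 m.
Near limit Dn = s·(H − f)/(H + s − 2f) = 10700 × (36295.7 − 135) / (36295.7 + 10700 − 2 × 135) = 10700 × 36160.7 / 46725.7 ≈ 8280.7 mm.
Far limit Df = s·(H − f)/(H − s) = 10700 × (36295.7 − 135) / (36295.7 − 10700) = 10700 × 36160.7 / 25595.7 ≈ 15116.6 mm.
Depth of field = Df − Dn = 15116.6 − 8280.7 ≈ 6835.9 mm ≈ 6.84 m.

6.84 m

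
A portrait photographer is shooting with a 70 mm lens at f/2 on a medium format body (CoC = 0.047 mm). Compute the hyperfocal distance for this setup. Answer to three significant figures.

Hyperfocal distance H = f²/(N·c) + f = 70²/(2 × 0.047) + 70 = 4900/0.094 + 70 ≈ 52197.7 mm ≈ 52.2 m.

52.2 m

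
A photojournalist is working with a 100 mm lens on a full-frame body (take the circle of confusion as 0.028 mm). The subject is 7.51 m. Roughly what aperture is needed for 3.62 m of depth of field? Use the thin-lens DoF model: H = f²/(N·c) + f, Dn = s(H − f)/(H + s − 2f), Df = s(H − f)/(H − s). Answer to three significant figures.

Write h = H − f = f²/(N·c). The thin-lens limits are Dn = s·h/(h + (s−f)) and Df = s·h/(h − (s−f)), so DoF = Df − Dn = 2·s·(s−f)·h / (h² − (s−f)²).
That is a quadratic in h: DoF·h² − 2·s·(s−f)·h − DoF·(s−f)² = 0 ⇒ h = (s−f)·(s + √(s² + DoF²)) / DoF = 7410 × (7510 + √(7510² + 3620²)) / 3620 = 7410 × (7510 + 8336.94) / 3620 ≈ 32438 mm.
Then N = f²/(c·h) = 100² / (0.028 × 32438) = 10000 / 908.27 ≈ 11.

f/11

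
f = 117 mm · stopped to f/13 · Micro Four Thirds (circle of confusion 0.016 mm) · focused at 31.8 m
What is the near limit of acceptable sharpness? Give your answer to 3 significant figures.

Hyperfocal distance H = f²/(N·c) + f = 117²/(13 × 0.016) + 117 = 13689/0.208 + 117 ≈ 65929.5 mm ≈ 65.93 m.
Near limit Dn = s·(H − f)/(H + s − 2f) = 31800 × (65929.5 − 117) / (65929.5 + 31800 − 2 × 117) = 31800 × 65812.5 / 97495.5 ≈ 21466 mm ≈ 21.5 m.

21.5 m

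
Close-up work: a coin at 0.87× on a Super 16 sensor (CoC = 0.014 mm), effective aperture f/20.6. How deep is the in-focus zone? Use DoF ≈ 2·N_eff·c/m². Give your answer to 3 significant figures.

At magnification m, DoF ≈ 2·N_eff·c/m² = 2 × 20.6 × 0.014 / 0.87² = 0.5768 / 0.7569 ≈ 0.762 mm.

0.762 mm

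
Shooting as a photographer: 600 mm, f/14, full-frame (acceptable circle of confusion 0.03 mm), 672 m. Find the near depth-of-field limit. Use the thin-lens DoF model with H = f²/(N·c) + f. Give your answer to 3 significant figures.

Hyperfocal distance H = f²/(N·c) + f = 600²/(14 × 0.03) + 600 = 360000/0.42 + 600 ≈ 857742.9 mm ≈ 857.7 m.
Near limit Dn = s·(H − f)/(H + s − 2f) = 672000 × (857742.9 − 600) / (857742.9 + 672000 − 2 × 600) = 672000 × 857142.9 / 1528542.9 ≈ 376829 mm ≈ 377 m.

377 m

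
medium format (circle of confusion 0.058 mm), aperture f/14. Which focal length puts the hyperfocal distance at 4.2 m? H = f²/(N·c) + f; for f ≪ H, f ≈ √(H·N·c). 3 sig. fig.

From H = f²/(N·c) + f, with f ≪ H: f ≈ √(H·N·c) = √(4200 × 14 × 0.058) = √3410.4 ≈ 58.40 mm.
Exact: f² + N·c·f − N·c·H = 0 ⇒ f = (−N·c + √((N·c)² + 4·N·c·H))/2 = (−0.812 + √13642)/2 ≈ 57.994 mm ≈ 58.0 mm.

58.0 mm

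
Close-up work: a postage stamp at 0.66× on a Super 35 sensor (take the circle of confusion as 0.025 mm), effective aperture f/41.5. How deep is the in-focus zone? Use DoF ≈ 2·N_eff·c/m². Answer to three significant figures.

4.76 mm

At magnification m, DoF ≈ 2·N_eff·c/m² = 2 × 41.5 × 0.025 / 0.66² = 2.075 / 0.4356 ≈ 4.76 mm.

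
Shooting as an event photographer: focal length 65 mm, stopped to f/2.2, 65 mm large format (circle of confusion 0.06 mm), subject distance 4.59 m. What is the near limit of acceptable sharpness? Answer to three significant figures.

Hyperfocal distance H = f²/(N·c) + f = 65²/(2.2 × 0.06) + 65 = 4225/0.132 + 65 ≈ 32072.6 mm ≈ 32.07 m.
Near limit Dn = s·(H − f)/(H + s − 2f) = 4590 × (32072.6 − 65) / (32072.6 + 4590 − 2 × 65) = 4590 × 32007.6 / 36532.6 ≈ 4021.5 mm ≈ 4.02 m.

4.02 m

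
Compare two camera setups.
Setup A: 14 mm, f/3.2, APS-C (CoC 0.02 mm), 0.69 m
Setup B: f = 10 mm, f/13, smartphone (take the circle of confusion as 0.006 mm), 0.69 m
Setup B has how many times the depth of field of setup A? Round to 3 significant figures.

3.18

Setup A: H = 14²/(3.2×0.02) + 14 ≈ 3076.5 mm; DoF = Df − Dn = 885.45 − 565.23 ≈ 320.22 mm.
Setup B: H = 10²/(13×0.006) + 10 ≈ 1292.1 mm; DoF = Df − Dn = 1469.3 − 450.9 ≈ 1018.4 mm.
Ratio = 1018.4 / 320.22 ≈ 3.18.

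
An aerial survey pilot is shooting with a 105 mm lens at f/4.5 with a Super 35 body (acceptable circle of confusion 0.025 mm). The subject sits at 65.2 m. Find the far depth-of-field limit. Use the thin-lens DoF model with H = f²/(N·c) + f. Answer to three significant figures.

194 m

Hyperfocal distance H = f²/(N·c) + f = 105²/(4.5 × 0.025) + 105 = 11025/0.1125 + 105 ≈ 98105.0 mm ≈ 98.11 m.
Far limit Df = s·(H − f)/(H − s) = 65200 × (98105.0 − 105) / (98105.0 − 65200) = 65200 × 98000.0 / 32905.0 ≈ 194183 mm ≈ 194 m.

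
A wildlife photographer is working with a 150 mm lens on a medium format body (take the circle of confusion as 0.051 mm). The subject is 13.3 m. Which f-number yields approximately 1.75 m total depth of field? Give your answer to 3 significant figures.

Write h = H − f = f²/(N·c). The thin-lens limits are Dn = s·h/(h + (s−f)) and Df = s·h/(h − (s−f)), so DoF = Df − Dn = 2·s·(s−f)·h / (h² − (s−f)²).
That is a quadratic in h: DoF·h² − 2·s·(s−f)·h − DoF·(s−f)² = 0 ⇒ h = (s−f)·(s + √(s² + DoF²)) / DoF = 13150 × (13300 + √(13300² + 1750²)) / 1750 = 13150 × (13300 + 13414.6) / 1750 ≈ 200741 mm.
Then N = f²/(c·h) = 150² / (0.051 × 200741) = 22500 / 10238 ≈ 2.20.

f/2.20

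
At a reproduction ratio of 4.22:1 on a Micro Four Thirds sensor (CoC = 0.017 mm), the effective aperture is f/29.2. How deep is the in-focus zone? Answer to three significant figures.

0.0557 mm

At magnification m, DoF ≈ 2·N_eff·c/m² = 2 × 29.2 × 0.017 / 4.22² = 0.9928 / 17.81 ≈ 0.0557 mm.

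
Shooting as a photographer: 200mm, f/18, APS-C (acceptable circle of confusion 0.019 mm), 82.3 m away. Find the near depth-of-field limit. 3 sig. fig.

48.4 m

Hyperfocal distance H = f²/(N·c) + f = 200²/(18 × 0.019) + 200 = 40000/0.342 + 200 ≈ 117159.1 mm ≈ 117.2 m.
Near limit Dn = s·(H − f)/(H + s − 2f) = 82300 × (117159.1 − 200) / (117159.1 + 82300 − 2 × 200) = 82300 × 116959.1 / 199059.1 ≈ 48356 mm ≈ 48.4 m.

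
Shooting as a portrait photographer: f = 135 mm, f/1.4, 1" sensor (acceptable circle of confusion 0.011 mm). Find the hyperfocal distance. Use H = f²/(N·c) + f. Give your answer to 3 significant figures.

1180 m

Hyperfocal distance H = f²/(N·c) + f = 135²/(1.4 × 0.011) + 135 = 18225/0.0154 + 135 ≈ 1183576.6 mm ≈ 1180 m.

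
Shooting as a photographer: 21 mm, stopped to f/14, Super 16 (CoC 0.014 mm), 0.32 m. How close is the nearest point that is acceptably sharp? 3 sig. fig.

282 mm

Hyperfocal distance H = f²/(N·c) + f = 21²/(14 × 0.014) + 21 = 441/0.196 + 21 ≈ 2271.0 mm ≈ 2.271 m.
Near limit Dn = s·(H − f)/(H + s − 2f) = 320 × (2271.0 − 21) / (2271.0 + 320 − 2 × 21) = 320 × 2250.0 / 2549.0 ≈ 282.46 mm.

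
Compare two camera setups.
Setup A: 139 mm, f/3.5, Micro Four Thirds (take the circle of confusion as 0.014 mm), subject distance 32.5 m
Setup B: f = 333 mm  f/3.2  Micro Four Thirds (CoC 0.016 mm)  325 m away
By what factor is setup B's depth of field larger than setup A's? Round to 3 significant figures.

Setup A: H = 139²/(3.5×0.014) + 139 ≈ 394445.1 mm; DoF = Df − Dn = 35405.8 − 30035.0 ≈ 5370.8 mm.
Setup B: H = 333²/(3.2×0.016) + 333 ≈ 2166133.8 mm; DoF = Df − Dn = 382311 − 282632 ≈ 99679 mm.
Ratio = 99679 / 5370.8 ≈ 18.6.

18.6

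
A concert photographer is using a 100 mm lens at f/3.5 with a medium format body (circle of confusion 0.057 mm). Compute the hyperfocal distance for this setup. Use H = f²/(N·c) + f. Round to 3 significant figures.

Hyperfocal distance H = f²/(N·c) + f = 100²/(3.5 × 0.057) + 100 = 10000/0.1995 + 100 ≈ 50225.3 mm ≈ 50.2 m.

50.2 m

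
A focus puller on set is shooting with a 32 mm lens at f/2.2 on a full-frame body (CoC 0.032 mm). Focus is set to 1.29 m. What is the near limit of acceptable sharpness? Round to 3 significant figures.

Hyperfocal distance H = f²/(N·c) + f = 32²/(2.2 × 0.032) + 32 = 1024/0.0704 + 32 ≈ 14577.5 mm ≈ 14.58 m.
Near limit Dn = s·(H − f)/(H + s − 2f) = 1290 × (14577.5 − 32) / (14577.5 + 1290 − 2 × 32) = 1290 × 14545.5 / 15803.5 ≈ 1187.3 mm ≈ 1.19 m.

1.19 m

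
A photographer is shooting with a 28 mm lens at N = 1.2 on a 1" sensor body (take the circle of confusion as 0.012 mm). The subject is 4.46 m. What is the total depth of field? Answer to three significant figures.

0.731 m

Hyperfocal distance H = f²/(N·c) + f = 28²/(1.2 × 0.012) + 28 = 784/0.0144 + 28 ≈ 54472.4 mm ≈ 54.47 m.
Near limit Dn = s·(H − f)/(H + s − 2f) = 4460 × (54472.4 − 28) / (54472.4 + 4460 − 2 × 28) = 4460 × 54444.4 / 58876.4 ≈ 4124.27 mm.
Far limit Df = s·(H − f)/(H − s) = 4460 × (54472.4 − 28) / (54472.4 − 4460) = 4460 × 54444.4 / 50012.4 ≈ 4855.24 mm.
Depth of field = Df − Dn = 4855.24 − 4124.27 ≈ 730.97 mm ≈ 0.731 m.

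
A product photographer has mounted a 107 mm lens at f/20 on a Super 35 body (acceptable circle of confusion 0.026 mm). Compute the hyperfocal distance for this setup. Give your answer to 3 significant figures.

Hyperfocal distance H = f²/(N·c) + f = 107²/(20 × 0.026) + 107 = 11449/0.52 + 107 ≈ 22124.3 mm ≈ 22.1 m.

22.1 m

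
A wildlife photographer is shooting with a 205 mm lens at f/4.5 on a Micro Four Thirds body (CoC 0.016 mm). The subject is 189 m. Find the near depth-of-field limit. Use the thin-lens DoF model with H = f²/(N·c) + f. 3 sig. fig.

Hyperfocal distance H = f²/(N·c) + f = 205²/(4.5 × 0.016) + 205 = 42025/0.072 + 205 ≈ 583885.6 mm ≈ 583.9 m.
Near limit Dn = s·(H − f)/(H + s − 2f) = 189000 × (583885.6 − 205) / (583885.6 + 189000 − 2 × 205) = 189000 × 583680.6 / 772475.6 ≈ 142808 mm ≈ 143 m.

143 m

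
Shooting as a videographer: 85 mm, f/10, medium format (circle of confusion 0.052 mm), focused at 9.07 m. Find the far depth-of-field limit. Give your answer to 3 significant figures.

Hyperfocal distance H = f²/(N·c) + f = 85²/(10 × 0.052) + 85 = 7225/0.52 + 85 ≈ 13979.2 mm ≈ 13.98 m.
Far limit Df = s·(H − f)/(H − s) = 9070 × (13979.2 − 85) / (13979.2 − 9070) = 9070 × 13894.2 / 4909.2 ≈ 25670 mm ≈ 25.7 m.

25.7 m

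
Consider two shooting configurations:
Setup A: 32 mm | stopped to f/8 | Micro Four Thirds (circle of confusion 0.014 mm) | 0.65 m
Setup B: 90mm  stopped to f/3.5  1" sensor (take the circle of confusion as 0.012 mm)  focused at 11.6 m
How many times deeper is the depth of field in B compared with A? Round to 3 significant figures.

Setup A: H = 32²/(8×0.014) + 32 ≈ 9174.9 mm; DoF = Df − Dn = 697.121 − 608.846 ≈ 88.275 mm.
Setup B: H = 90²/(3.5×0.012) + 90 ≈ 192947.1 mm; DoF = Df − Dn = 12336.2 − 10946.7 ≈ 1389.5 mm.
Ratio = 1389.5 / 88.275 ≈ 15.7.

15.7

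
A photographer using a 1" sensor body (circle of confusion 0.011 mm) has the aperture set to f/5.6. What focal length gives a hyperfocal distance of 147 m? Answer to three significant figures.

From H = f²/(N·c) + f, with f ≪ H: f ≈ √(H·N·c) = √(147000 × 5.6 × 0.011) = √9055.2 ≈ 95.16 mm.
Exact: f² + N·c·f − N·c·H = 0 ⇒ f = (−N·c + √((N·c)² + 4·N·c·H))/2 = (−0.0616 + √36221)/2 ≈ 95.128 mm ≈ 95.1 mm.

95.1 mm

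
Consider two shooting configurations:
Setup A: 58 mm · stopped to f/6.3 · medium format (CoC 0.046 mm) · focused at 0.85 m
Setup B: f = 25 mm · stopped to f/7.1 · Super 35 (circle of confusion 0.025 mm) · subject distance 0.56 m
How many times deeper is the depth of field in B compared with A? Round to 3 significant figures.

1.49

Setup A: H = 58²/(6.3×0.046) + 58 ≈ 11666.0 mm; DoF = Df − Dn = 912.24 − 795.71 ≈ 116.53 mm.
Setup B: H = 25²/(7.1×0.025) + 25 ≈ 3546.1 mm; DoF = Df − Dn = 660.33 − 486.14 ≈ 174.19 mm.
Ratio = 174.19 / 116.53 ≈ 1.49.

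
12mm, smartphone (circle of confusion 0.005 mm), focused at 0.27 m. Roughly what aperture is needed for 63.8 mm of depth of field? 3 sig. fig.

Write h = H − f = f²/(N·c). The thin-lens limits are Dn = s·h/(h + (s−f)) and Df = s·h/(h − (s−f)), so DoF = Df − Dn = 2·s·(s−f)·h / (h² − (s−f)²).
That is a quadratic in h: DoF·h² − 2·s·(s−f)·h − DoF·(s−f)² = 0 ⇒ h = (s−f)·(s + √(s² + DoF²)) / DoF = 258 × (270 + √(270² + 63.8²)) / 63.8 = 258 × (270 + 277.435) / 63.8 ≈ 2213.8 mm.
Then N = f²/(c·h) = 12² / (0.005 × 2213.8) = 144 / 11.069 ≈ 13.

f/13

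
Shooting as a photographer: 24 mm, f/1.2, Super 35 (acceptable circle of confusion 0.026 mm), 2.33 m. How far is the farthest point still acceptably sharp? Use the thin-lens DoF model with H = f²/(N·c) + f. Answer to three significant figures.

2.66 m

Hyperfocal distance H = f²/(N·c) + f = 24²/(1.2 × 0.026) + 24 = 576/0.0312 + 24 ≈ 18485.5 mm ≈ 18.49 m.
Far limit Df = s·(H − f)/(H − s) = 2330 × (18485.5 − 24) / (18485.5 − 2330) = 2330 × 18461.5 / 16155.5 ≈ 2662.6 mm ≈ 2.66 m.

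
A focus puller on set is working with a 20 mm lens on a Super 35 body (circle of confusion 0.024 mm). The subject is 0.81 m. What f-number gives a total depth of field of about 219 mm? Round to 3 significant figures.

Write h = H − f = f²/(N·c). The thin-lens limits are Dn = s·h/(h + (s−f)) and Df = s·h/(h − (s−f)), so DoF = Df − Dn = 2·s·(s−f)·h / (h² − (s−f)²).
That is a quadratic in h: DoF·h² − 2·s·(s−f)·h − DoF·(s−f)² = 0 ⇒ h = (s−f)·(s + √(s² + DoF²)) / DoF = 790 × (810 + √(810² + 219²)) / 219 = 790 × (810 + 839.083) / 219 ≈ 5948.7 mm.
Then N = f²/(c·h) = 20² / (0.024 × 5948.7) = 400 / 142.77 ≈ 2.80.

f/2.80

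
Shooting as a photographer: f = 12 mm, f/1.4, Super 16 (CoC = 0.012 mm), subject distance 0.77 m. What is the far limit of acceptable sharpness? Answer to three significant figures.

Hyperfocal distance H = f²/(N·c) + f = 12²/(1.4 × 0.012) + 12 = 144/0.0168 + 12 ≈ 8583.4 mm ≈ 8.583 m.
Far limit Df = s·(H − f)/(H − s) = 770 × (8583.4 − 12) / (8583.4 − 770) = 770 × 8571.4 / 7813.4 ≈ 844.70 mm ≈ 0.845 m.

0.845 m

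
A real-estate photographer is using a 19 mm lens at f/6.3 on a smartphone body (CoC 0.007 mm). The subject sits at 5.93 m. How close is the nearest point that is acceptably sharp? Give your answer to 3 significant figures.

3.44 m

Hyperfocal distance H = f²/(N·c) + f = 19²/(6.3 × 0.007) + 19 = 361/0.0441 + 19 ≈ 8204.9 mm ≈ 8.205 m.
Near limit Dn = s·(H − f)/(H + s − 2f) = 5930 × (8204.9 − 19) / (8204.9 + 5930 − 2 × 19) = 5930 × 8185.9 / 14096.9 ≈ 3443.5 mm ≈ 3.44 m.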